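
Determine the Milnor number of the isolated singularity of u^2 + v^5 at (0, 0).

The Hessian of f at 0 has rank 1. Corank 1: A-series; mu = 4 gives A_4.

4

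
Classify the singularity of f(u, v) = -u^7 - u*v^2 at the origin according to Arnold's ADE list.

The Hessian of f at 0 has rank 0. Corank 2; j^3 = -u*v^2 has shape L^2 M (L != M), so D-series; mu = 8 gives D_8.

D_8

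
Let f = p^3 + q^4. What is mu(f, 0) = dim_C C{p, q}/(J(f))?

The Hessian of f at 0 is [[0, 0], [0, 0]] with rank 0, so corank 2. A Groebner basis of the Jacobian ideal J(f) in C{p,q} is {q^3, p^2}; counting standard monomials gives mu = 6. Corank 2; j^3 = p^3 is a perfect cube, so E-series; the 4-jet and mu = 6 give E_6.

6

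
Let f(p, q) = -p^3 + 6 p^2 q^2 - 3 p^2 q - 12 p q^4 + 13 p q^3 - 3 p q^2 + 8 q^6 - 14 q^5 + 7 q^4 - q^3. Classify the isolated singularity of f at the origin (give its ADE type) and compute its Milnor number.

The Hessian of f at 0 has rank 0. Corank 2; j^3 = -(p + q)^3 is a perfect cube, so E-series; the 4-jet and mu = 7 give E_7.

Type E7, Milnor number mu = 7.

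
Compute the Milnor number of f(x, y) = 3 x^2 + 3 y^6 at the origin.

5

The Hessian of f at 0 is [[6, 0], [0, 0]] with rank 1, so corank 1. A Groebner basis of the Jacobian ideal J(f) in C{x,y} is {y^5, x}; counting standard monomials gives mu = 5. Corank 1: A-series; mu = 5 gives A_5.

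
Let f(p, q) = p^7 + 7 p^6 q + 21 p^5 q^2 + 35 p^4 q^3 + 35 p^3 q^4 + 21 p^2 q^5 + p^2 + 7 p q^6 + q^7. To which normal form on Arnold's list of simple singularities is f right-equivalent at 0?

A_6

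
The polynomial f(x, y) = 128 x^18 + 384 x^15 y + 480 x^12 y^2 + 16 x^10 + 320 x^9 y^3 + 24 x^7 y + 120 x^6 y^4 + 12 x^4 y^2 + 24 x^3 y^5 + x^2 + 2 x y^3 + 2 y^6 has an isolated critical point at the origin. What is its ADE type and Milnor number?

Type A_{5}, Milnor number mu = 5.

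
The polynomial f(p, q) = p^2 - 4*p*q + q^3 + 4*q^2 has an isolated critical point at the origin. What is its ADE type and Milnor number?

The Hessian of f at 0 has rank 1. Corank 1: A-series; mu = 2 gives A_2.

Type A_2, Milnor number mu = 2.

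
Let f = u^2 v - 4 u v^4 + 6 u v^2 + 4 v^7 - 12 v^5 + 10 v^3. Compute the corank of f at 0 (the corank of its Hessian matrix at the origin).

The Hessian at 0 is [[0, 0], [0, 0]] of rank 0; hence corank 2.

2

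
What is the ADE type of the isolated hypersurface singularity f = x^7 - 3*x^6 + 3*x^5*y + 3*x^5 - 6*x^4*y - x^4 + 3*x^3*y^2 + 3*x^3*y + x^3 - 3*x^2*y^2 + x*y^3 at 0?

E7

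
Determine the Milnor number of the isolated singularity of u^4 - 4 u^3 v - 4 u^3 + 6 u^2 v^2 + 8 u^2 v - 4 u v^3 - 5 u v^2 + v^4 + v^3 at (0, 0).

5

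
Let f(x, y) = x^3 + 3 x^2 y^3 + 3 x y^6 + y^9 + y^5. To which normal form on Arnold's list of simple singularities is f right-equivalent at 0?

The Hessian of f at 0 has rank 0. Corank 2; j^3 = x^3 is a perfect cube, so E-series; the 5-jet and mu = 8 give E_8.

E_{8}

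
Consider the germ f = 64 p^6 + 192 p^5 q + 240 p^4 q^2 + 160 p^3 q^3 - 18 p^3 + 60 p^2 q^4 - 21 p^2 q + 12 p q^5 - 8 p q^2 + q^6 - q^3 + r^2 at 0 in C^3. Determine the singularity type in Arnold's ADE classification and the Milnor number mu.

Type D_7, Milnor number mu = 7.

The Hessian of f at 0 has rank 1. Corank 2; j^3 = -(2*p + q)*(3*p + q)^2 has shape L^2 M (L != M), so D-series; mu = 7 gives D_7.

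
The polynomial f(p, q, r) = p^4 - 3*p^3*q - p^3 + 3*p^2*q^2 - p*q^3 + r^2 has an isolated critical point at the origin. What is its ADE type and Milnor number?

The Hessian of f at 0 has rank 1. Corank 2; j^3 = -p^3 is a perfect cube, so E-series; the 4-jet and mu = 7 give E_7.

Type E_7, Milnor number mu = 7.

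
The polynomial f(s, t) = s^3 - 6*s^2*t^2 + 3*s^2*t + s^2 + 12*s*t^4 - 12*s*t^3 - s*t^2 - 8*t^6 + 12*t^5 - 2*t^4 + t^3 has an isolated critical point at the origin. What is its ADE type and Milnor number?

The Hessian of f at 0 is [[2, 0], [0, 0]] with rank 1, so corank 1. A Groebner basis of the Jacobian ideal J(f) in C{s,t} is {t^2, s}; counting standard monomials gives mu = 2. Corank 1: A-series; mu = 2 gives A_2.

Type A_{2}, Milnor number mu = 2.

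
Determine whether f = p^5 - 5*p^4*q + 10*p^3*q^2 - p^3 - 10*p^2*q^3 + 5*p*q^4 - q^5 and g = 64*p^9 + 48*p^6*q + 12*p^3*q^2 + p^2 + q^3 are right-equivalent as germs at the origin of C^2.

The Hessian of f at 0 is [[0, 0], [0, 0]] with rank 0, so corank 2. A Groebner basis of the Jacobian ideal J(f) in C{p,q} is {q^5, p*q^3 - q^4/4, p^2}; counting standard monomials gives mu = 8. Corank 2; j^3 = -p^3 is a perfect cube, so E-series; the 5-jet and mu = 8 give E_8. The Hessian of g at 0 is [[2, 0], [0, 0]] with rank 1, so corank 1. A Groebner basis of the Jacobian ideal J(g) in C{p,q} is {q^2, p}; counting standard monomials gives mu = 2. Corank 1: A-series; mu = 2 gives A_2. f is E_8 but g is A_2, hence not right-equivalent.

No.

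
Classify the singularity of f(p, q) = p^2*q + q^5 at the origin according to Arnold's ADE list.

The Hessian of f at 0 has rank 0. Corank 2; j^3 = p^2*q has shape L^2 M (L != M), so D-series; mu = 6 gives D_6.

D_{6}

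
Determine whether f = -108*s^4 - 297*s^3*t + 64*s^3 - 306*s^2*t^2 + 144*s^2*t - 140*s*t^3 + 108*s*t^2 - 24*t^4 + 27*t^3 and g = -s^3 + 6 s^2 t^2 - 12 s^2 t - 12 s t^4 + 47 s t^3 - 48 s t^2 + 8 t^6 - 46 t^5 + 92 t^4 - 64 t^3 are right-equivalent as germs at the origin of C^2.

Yes.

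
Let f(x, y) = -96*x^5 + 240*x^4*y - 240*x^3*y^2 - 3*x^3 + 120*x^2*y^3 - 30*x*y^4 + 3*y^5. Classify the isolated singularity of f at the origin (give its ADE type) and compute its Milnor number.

Type E_8, Milnor number mu = 8.

The Hessian of f at 0 is [[0, 0], [0, 0]] with rank 0, so corank 2. A Groebner basis of the Jacobian ideal J(f) in C{x,y} is {y^5, x*y^3 - y^4/8, x^2}; counting standard monomials gives mu = 8. Corank 2; j^3 = -3*x^3 is a perfect cube, so E-series; the 5-jet and mu = 8 give E_8.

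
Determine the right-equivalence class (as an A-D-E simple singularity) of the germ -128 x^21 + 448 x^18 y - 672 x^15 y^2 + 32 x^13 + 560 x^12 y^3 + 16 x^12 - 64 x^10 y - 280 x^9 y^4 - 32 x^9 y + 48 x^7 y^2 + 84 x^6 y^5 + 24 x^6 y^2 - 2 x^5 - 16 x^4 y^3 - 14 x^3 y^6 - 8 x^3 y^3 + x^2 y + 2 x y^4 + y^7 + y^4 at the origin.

D_5

The Hessian of f at 0 is [[0, 0], [0, 0]] with rank 0, so corank 2. A Groebner basis of the Jacobian ideal J(f) in C{x,y} is {x^3, x^2/4 + y^3, x*y}; counting standard monomials gives mu = 5. Corank 2; j^3 = x^2*y has shape L^2 M (L != M), so D-series; mu = 5 gives D_5.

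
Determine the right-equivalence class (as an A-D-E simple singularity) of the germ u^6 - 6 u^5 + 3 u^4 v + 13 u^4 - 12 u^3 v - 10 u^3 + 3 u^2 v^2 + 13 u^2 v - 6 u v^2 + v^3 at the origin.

The Hessian of f at 0 is [[0, 0], [0, 0]] with rank 0, so corank 2. A Groebner basis of the Jacobian ideal J(f) in C{u,v} is {v^3, u^2 - 3*v^2/11, u*v - 6*v^2/11}; counting standard monomials gives mu = 4. Corank 2; j^3 = -(2*u - v)*(5*u^2 - 4*u*v + v^2) splits into three distinct lines over C (the quadratic factor has nonzero discriminant), so D_4.

D_4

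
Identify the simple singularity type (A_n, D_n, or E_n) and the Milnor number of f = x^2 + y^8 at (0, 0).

Type A_{7}, Milnor number mu = 7.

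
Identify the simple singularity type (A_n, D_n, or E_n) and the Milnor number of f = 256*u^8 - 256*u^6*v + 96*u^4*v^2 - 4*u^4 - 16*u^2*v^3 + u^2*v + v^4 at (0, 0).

Type D5, Milnor number mu = 5.

The Hessian of f at 0 is [[0, 0], [0, 0]] with rank 0, so corank 2. A Groebner basis of the Jacobian ideal J(f) in C{u,v} is {u^3, u^2/4 + v^3, u*v}; counting standard monomials gives mu = 5. Corank 2; j^3 = u^2*v has shape L^2 M (L != M), so D-series; mu = 5 gives D_5.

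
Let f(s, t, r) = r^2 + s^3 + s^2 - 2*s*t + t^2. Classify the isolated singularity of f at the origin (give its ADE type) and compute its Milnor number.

Type A2, Milnor number mu = 2.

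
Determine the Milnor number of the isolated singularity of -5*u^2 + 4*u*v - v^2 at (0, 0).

The Hessian of f at 0 is [[-10, 4], [4, -2]] with rank 2, so corank 0. A Groebner basis of the Jacobian ideal J(f) in C{u,v} is {u, v}; counting standard monomials gives mu = 1. Corank 0: nondegenerate Morse point, so A_1.

1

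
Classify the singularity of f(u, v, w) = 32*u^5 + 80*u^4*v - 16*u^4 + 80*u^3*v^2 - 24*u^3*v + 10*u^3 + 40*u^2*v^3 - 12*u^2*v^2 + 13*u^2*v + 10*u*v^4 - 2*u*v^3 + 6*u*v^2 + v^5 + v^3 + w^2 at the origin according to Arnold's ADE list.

The Hessian of f at 0 is [[0, 0, 0], [0, 0, 0], [0, 0, 2]] with rank 1, so corank 2. A Groebner basis of the Jacobian ideal J(f) in C{u,v,w} is {v^3, u^2 - 3*v^2/11, u*v + 6*v^2/11, w}; counting standard monomials gives mu = 4. Corank 2; j^3 = (2*u + v)*(5*u^2 + 4*u*v + v^2) splits into three distinct lines over C (the quadratic factor has nonzero discriminant), so D_4.

D_{4}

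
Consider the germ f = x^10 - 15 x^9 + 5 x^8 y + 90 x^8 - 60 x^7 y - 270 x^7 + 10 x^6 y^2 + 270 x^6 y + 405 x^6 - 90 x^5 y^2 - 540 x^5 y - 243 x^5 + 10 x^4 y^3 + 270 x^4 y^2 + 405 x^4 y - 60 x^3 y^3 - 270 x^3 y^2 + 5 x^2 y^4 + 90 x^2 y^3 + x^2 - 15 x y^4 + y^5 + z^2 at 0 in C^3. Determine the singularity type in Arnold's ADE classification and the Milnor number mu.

The Hessian of f at 0 has rank 2. Corank 1: A-series; mu = 4 gives A_4.

Type A_{4}, Milnor number mu = 4.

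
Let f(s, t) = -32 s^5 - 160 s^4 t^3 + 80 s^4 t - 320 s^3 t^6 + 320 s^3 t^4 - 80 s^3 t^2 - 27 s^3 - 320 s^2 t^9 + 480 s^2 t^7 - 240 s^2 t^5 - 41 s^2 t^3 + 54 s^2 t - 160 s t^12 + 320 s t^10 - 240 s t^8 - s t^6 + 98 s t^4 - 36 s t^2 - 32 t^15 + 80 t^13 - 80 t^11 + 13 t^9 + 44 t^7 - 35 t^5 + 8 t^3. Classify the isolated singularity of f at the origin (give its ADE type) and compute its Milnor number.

Type E_8, Milnor number mu = 8.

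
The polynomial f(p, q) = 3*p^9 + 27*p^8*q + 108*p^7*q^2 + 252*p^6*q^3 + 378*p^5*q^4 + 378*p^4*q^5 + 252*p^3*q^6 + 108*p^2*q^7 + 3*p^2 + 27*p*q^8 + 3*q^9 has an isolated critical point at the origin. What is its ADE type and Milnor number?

Type A_{8}, Milnor number mu = 8.

The Hessian of f at 0 has rank 1. Corank 1: A-series; mu = 8 gives A_8.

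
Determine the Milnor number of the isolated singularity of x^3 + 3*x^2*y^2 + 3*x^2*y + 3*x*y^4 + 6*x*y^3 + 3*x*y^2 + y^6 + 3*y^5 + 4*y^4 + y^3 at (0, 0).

6

The Hessian of f at 0 is [[0, 0], [0, 0]] with rank 0, so corank 2. A Groebner basis of the Jacobian ideal J(f) in C{x,y} is {x^3 + 3*x^2/2 + 3*x*y + 3*y^2/2, x^2*y - x^2 - 2*x*y - y^2, x^2/2 + x*y^2 + x*y + y^2/2, y^3}; counting standard monomials gives mu = 6. Corank 2; j^3 = (x + y)^3 is a perfect cube, so E-series; the 4-jet and mu = 6 give E_6.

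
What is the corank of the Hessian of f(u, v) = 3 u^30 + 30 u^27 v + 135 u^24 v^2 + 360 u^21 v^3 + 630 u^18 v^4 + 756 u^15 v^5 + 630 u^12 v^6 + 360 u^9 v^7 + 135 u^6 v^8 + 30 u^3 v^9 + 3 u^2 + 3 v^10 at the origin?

The Hessian at 0 is [[6, 0], [0, 0]] of rank 1; hence corank 1.

1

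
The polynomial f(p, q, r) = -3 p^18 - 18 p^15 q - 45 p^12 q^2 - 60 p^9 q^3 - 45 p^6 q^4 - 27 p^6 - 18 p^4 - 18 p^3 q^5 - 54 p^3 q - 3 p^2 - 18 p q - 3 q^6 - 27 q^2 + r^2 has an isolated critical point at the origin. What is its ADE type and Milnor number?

Type A_5, Milnor number mu = 5.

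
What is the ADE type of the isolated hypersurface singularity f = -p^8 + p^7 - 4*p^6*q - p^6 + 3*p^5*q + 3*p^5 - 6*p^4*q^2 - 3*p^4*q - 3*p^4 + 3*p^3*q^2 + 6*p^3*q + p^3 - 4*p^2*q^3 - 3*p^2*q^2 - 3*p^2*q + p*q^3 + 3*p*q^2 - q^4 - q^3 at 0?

The Hessian of f at 0 has rank 0. Corank 2; j^3 = (p - q)^3 is a perfect cube, so E-series; the 4-jet and mu = 7 give E_7.

E_{7}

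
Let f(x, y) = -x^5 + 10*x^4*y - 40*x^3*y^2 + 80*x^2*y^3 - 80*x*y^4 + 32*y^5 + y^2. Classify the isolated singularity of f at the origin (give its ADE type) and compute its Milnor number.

The Hessian of f at 0 is [[0, 0], [0, 2]] with rank 1, so corank 1. A Groebner basis of the Jacobian ideal J(f) in C{x,y} is {x^4, y}; counting standard monomials gives mu = 4. Corank 1: A-series; mu = 4 gives A_4.

Type A_4, Milnor number mu = 4.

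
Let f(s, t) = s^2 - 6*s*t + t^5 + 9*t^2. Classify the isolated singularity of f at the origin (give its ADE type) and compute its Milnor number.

The Hessian of f at 0 is [[2, -6], [-6, 18]] with rank 1, so corank 1. A Groebner basis of the Jacobian ideal J(f) in C{s,t} is {t^4, s - 3*t}; counting standard monomials gives mu = 4. Corank 1: A-series; mu = 4 gives A_4.

Type A_4, Milnor number mu = 4.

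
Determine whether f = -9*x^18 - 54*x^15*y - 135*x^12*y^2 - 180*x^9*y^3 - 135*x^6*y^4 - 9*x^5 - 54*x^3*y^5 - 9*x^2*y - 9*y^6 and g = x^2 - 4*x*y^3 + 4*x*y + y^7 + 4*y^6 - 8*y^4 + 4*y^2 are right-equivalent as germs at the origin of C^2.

The Hessian of f at 0 has rank 0. Corank 2; j^3 = -9*x^2*y has shape L^2 M (L != M), so D-series; mu = 7 gives D_7. The Hessian of g at 0 has rank 1. Corank 1: A-series; mu = 6 gives A_6. f is D_7 but g is A_6, hence not right-equivalent.

No.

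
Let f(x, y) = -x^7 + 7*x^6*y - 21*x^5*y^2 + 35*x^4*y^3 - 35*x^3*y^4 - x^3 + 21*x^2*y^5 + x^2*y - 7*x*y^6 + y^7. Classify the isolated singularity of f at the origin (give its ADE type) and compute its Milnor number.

The Hessian of f at 0 has rank 0. Corank 2; j^3 = -x^2*(x - y) has shape L^2 M (L != M), so D-series; mu = 8 gives D_8.

Type D8, Milnor number mu = 8.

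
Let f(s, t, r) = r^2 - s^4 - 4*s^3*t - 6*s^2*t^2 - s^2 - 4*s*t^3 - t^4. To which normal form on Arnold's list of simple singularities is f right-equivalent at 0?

A_3

The Hessian of f at 0 is [[-2, 0, 0], [0, 0, 0], [0, 0, 2]] with rank 2, so corank 1. A Groebner basis of the Jacobian ideal J(f) in C{s,t,r} is {t^3, s, r}; counting standard monomials gives mu = 3. Corank 1: A-series; mu = 3 gives A_3.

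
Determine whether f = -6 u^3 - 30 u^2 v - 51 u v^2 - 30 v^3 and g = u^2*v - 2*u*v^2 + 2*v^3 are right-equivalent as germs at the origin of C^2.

The Hessian of f at 0 has rank 0. Corank 2; j^3 = -3*(u + 2*v)*(2*u^2 + 6*u*v + 5*v^2) splits into three distinct lines over C (the quadratic factor has nonzero discriminant), so D_4. The Hessian of g at 0 has rank 0. Corank 2; j^3 = v*(u^2 - 2*u*v + 2*v^2) splits into three distinct lines over C (the quadratic factor has nonzero discriminant), so D_4. Both have type D_4, hence right-equivalent.

Yes.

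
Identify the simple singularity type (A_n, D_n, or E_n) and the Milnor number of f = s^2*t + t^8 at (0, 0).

Type D9, Milnor number mu = 9.

The Hessian of f at 0 is [[0, 0], [0, 0]] with rank 0, so corank 2. A Groebner basis of the Jacobian ideal J(f) in C{s,t} is {s^2/8 + t^7, s^3, s*t}; counting standard monomials gives mu = 9. Corank 2; j^3 = s^2*t has shape L^2 M (L != M), so D-series; mu = 9 gives D_9.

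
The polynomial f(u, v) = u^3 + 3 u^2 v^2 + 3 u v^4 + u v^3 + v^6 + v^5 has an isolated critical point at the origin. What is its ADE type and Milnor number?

Type E_7, Milnor number mu = 7.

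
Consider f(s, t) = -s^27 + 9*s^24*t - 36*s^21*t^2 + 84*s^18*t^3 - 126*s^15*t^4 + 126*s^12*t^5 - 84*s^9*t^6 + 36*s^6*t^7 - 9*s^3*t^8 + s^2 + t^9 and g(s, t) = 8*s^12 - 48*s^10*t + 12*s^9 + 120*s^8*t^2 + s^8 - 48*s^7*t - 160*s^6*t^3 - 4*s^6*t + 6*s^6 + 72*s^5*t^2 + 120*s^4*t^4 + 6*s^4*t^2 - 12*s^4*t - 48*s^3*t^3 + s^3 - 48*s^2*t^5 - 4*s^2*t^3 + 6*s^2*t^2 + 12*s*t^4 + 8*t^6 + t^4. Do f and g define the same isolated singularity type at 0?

No.

The Hessian of f at 0 has rank 1. Corank 1: A-series; mu = 8 gives A_8. The Hessian of g at 0 has rank 0. Corank 2; j^3 = s^3 is a perfect cube, so E-series; the 4-jet and mu = 6 give E_6. f is A_8 but g is E_6, hence not right-equivalent.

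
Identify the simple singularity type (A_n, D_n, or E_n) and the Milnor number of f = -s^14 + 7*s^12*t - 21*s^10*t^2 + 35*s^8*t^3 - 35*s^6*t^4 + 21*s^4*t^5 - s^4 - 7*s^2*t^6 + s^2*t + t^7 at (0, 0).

The Hessian of f at 0 has rank 0. Corank 2; j^3 = s^2*t has shape L^2 M (L != M), so D-series; mu = 8 gives D_8.

Type D8, Milnor number mu = 8.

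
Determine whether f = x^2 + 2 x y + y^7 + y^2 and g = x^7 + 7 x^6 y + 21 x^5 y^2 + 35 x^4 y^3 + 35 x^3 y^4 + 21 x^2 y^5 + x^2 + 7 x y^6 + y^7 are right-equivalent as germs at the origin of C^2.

Yes.

The Hessian of f at 0 is [[2, 2], [2, 2]] with rank 1, so corank 1. A Groebner basis of the Jacobian ideal J(f) in C{x,y} is {y^6, x + y}; counting standard monomials gives mu = 6. Corank 1: A-series; mu = 6 gives A_6. The Hessian of g at 0 is [[2, 0], [0, 0]] with rank 1, so corank 1. A Groebner basis of the Jacobian ideal J(g) in C{x,y} is {y^6, x}; counting standard monomials gives mu = 6. Corank 1: A-series; mu = 6 gives A_6. Both have type A_6, hence right-equivalent.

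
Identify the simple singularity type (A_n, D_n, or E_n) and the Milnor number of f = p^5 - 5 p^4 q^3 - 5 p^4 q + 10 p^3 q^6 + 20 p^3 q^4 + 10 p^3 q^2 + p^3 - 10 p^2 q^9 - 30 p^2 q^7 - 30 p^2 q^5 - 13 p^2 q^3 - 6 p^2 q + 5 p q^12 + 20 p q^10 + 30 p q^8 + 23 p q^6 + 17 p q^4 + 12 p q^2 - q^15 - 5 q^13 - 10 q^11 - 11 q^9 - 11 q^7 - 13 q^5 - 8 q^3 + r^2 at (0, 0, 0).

Type E8, Milnor number mu = 8.

The Hessian of f at 0 has rank 1. Corank 2; j^3 = (p - 2*q)^3 is a perfect cube, so E-series; the 5-jet and mu = 8 give E_8.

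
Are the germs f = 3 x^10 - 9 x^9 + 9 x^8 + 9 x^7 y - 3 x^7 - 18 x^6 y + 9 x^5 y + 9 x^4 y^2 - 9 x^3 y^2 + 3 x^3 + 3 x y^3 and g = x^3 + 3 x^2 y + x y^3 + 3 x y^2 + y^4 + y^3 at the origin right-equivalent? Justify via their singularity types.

Yes.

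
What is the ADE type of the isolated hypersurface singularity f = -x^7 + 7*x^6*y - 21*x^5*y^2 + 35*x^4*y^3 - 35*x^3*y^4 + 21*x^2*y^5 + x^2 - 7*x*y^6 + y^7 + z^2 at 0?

A_{6}

The Hessian of f at 0 has rank 2. Corank 1: A-series; mu = 6 gives A_6.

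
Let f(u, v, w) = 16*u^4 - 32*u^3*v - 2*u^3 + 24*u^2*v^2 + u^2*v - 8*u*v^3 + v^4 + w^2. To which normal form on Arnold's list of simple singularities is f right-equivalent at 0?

D_{5}

The Hessian of f at 0 is [[0, 0, 0], [0, 0, 0], [0, 0, 2]] with rank 1, so corank 2. A Groebner basis of the Jacobian ideal J(f) in C{u,v,w} is {u*v^2, u*v/8 + v^3, u^2 - u*v/2, w}; counting standard monomials gives mu = 5. Corank 2; j^3 = -u^2*(2*u - v) has shape L^2 M (L != M), so D-series; mu = 5 gives D_5.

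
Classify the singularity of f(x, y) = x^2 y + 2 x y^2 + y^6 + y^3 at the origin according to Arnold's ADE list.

D7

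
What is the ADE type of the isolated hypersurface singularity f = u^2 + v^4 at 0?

The Hessian of f at 0 is [[2, 0], [0, 0]] with rank 1, so corank 1. A Groebner basis of the Jacobian ideal J(f) in C{u,v} is {v^3, u}; counting standard monomials gives mu = 3. Corank 1: A-series; mu = 3 gives A_3.

A3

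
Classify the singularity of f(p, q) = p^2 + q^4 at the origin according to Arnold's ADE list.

A_3

The Hessian of f at 0 has rank 1. Corank 1: A-series; mu = 3 gives A_3.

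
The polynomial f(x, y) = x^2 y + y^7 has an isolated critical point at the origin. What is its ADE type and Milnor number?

The Hessian of f at 0 is [[0, 0], [0, 0]] with rank 0, so corank 2. A Groebner basis of the Jacobian ideal J(f) in C{x,y} is {x^2/7 + y^6, x^3, x*y}; counting standard monomials gives mu = 8. Corank 2; j^3 = x^2*y has shape L^2 M (L != M), so D-series; mu = 8 gives D_8.

Type D_8, Milnor number mu = 8.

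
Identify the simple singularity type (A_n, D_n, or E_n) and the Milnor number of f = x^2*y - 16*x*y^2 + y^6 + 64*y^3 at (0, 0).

Type D_{7}, Milnor number mu = 7.

The Hessian of f at 0 has rank 0. Corank 2; j^3 = y*(x - 8*y)^2 has shape L^2 M (L != M), so D-series; mu = 7 gives D_7.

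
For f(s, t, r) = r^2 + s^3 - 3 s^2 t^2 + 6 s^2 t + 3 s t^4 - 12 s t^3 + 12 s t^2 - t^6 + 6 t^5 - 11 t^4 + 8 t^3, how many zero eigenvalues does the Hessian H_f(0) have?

The Hessian at 0 is [[0, 0, 0], [0, 0, 0], [0, 0, 2]] of rank 1; hence corank 2.

2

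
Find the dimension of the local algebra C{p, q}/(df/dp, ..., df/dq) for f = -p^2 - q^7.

6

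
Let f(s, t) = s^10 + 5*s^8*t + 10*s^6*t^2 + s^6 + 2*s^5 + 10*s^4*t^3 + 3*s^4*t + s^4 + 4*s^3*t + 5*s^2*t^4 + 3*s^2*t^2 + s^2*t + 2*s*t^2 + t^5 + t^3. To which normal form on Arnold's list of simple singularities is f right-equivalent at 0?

The Hessian of f at 0 has rank 0. Corank 2; j^3 = t*(s + t)^2 has shape L^2 M (L != M), so D-series; mu = 6 gives D_6.

D6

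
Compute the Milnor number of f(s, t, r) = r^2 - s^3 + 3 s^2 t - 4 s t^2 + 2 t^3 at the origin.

The Hessian of f at 0 is [[0, 0, 0], [0, 0, 0], [0, 0, 2]] with rank 1, so corank 2. A Groebner basis of the Jacobian ideal J(f) in C{s,t,r} is {t^3, s^2 - 2*t^2/3, s*t - t^2, r}; counting standard monomials gives mu = 4. Corank 2; j^3 = -(s - t)*(s^2 - 2*s*t + 2*t^2) splits into three distinct lines over C (the quadratic factor has nonzero discriminant), so D_4.

4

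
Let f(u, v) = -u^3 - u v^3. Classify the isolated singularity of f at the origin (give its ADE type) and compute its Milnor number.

Type E_{7}, Milnor number mu = 7.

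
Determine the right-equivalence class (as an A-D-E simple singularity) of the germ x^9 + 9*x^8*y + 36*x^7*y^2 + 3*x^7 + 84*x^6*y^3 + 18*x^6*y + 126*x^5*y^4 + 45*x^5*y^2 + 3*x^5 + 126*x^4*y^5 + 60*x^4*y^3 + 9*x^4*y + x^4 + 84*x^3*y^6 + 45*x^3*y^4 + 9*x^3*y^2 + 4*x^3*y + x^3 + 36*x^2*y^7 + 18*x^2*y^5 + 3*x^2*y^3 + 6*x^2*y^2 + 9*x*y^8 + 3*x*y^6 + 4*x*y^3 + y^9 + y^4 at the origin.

The Hessian of f at 0 is [[0, 0], [0, 0]] with rank 0, so corank 2. A Groebner basis of the Jacobian ideal J(f) in C{x,y} is {y^4, x*y^2 + y^3/3, x^2}; counting standard monomials gives mu = 6. Corank 2; j^3 = x^3 is a perfect cube, so E-series; the 4-jet and mu = 6 give E_6.

E_{6}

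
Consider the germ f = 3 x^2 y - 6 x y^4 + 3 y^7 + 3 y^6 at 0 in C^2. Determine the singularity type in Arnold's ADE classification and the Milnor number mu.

The Hessian of f at 0 has rank 0. Corank 2; j^3 = 3*x^2*y has shape L^2 M (L != M), so D-series; mu = 7 gives D_7.

Type D7, Milnor number mu = 7.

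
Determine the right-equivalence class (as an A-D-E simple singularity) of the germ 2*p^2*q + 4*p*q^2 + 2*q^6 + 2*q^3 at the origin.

The Hessian of f at 0 is [[0, 0], [0, 0]] with rank 0, so corank 2. A Groebner basis of the Jacobian ideal J(f) in C{p,q} is {p^2/6 + q^5 - q^2/6, p^3 + q^3, p*q + q^2}; counting standard monomials gives mu = 7. Corank 2; j^3 = 2*q*(p + q)^2 has shape L^2 M (L != M), so D-series; mu = 7 gives D_7.

D_{7}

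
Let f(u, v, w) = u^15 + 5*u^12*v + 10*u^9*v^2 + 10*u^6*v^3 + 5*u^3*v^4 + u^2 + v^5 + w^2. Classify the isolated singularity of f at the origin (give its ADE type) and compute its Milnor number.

Type A4, Milnor number mu = 4.

The Hessian of f at 0 has rank 2. Corank 1: A-series; mu = 4 gives A_4.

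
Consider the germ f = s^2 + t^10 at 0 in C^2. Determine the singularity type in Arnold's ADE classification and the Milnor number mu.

Type A_{9}, Milnor number mu = 9.

The Hessian of f at 0 is [[2, 0], [0, 0]] with rank 1, so corank 1. A Groebner basis of the Jacobian ideal J(f) in C{s,t} is {t^9, s}; counting standard monomials gives mu = 9. Corank 1: A-series; mu = 9 gives A_9.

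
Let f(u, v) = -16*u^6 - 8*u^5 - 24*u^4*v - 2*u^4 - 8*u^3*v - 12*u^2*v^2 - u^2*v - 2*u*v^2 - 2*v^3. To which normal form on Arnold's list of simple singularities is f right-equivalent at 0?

D4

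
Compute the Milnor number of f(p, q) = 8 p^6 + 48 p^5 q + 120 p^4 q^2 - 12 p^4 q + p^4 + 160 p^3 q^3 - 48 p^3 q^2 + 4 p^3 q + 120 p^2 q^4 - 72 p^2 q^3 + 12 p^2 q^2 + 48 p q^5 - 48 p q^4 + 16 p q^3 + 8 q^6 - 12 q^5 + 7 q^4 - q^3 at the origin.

6

The Hessian of f at 0 is [[0, 0], [0, 0]] with rank 0, so corank 2. A Groebner basis of the Jacobian ideal J(f) in C{p,q} is {p^3 + 3*q^2/4, p^2*q - q^2/4, p*q^2, q^3}; counting standard monomials gives mu = 6. Corank 2; j^3 = -q^3 is a perfect cube, so E-series; the 4-jet and mu = 6 give E_6.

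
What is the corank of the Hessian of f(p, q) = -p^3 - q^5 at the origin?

2

The Hessian at 0 is [[0, 0], [0, 0]] of rank 0; hence corank 2.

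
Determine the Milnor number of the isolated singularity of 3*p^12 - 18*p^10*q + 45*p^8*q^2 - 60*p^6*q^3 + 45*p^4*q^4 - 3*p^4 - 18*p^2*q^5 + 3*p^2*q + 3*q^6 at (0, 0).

7

The Hessian of f at 0 has rank 0. Corank 2; j^3 = 3*p^2*q has shape L^2 M (L != M), so D-series; mu = 7 gives D_7.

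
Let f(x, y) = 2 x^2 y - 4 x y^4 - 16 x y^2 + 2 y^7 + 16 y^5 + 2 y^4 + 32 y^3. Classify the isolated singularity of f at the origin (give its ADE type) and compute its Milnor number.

The Hessian of f at 0 is [[0, 0], [0, 0]] with rank 0, so corank 2. A Groebner basis of the Jacobian ideal J(f) in C{x,y} is {x^3 + 16*x^2 - 256*y^2, x^2/4 + y^3 - 4*y^2, x*y - 4*y^2}; counting standard monomials gives mu = 5. Corank 2; j^3 = 2*y*(x - 4*y)^2 has shape L^2 M (L != M), so D-series; mu = 5 gives D_5.

Type D_{5}, Milnor number mu = 5.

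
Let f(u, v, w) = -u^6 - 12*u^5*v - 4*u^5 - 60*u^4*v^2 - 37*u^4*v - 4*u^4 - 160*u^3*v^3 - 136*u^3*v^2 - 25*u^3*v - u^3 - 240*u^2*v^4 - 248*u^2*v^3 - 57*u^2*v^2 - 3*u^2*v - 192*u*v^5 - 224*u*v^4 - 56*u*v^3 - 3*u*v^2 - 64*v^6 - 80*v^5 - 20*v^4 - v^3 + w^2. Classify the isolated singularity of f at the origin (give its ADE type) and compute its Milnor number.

Type E_{7}, Milnor number mu = 7.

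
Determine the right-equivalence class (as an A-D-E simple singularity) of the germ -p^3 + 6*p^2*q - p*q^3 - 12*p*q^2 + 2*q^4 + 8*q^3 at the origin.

E_7

The Hessian of f at 0 has rank 0. Corank 2; j^3 = -(p - 2*q)^3 is a perfect cube, so E-series; the 4-jet and mu = 7 give E_7.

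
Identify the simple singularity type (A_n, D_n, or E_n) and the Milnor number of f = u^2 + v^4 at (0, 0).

Type A_{3}, Milnor number mu = 3.

The Hessian of f at 0 is [[2, 0], [0, 0]] with rank 1, so corank 1. A Groebner basis of the Jacobian ideal J(f) in C{u,v} is {v^3, u}; counting standard monomials gives mu = 3. Corank 1: A-series; mu = 3 gives A_3.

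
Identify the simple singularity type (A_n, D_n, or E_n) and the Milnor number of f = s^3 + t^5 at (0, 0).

Type E_{8}, Milnor number mu = 8.

The Hessian of f at 0 has rank 0. Corank 2; j^3 = s^3 is a perfect cube, so E-series; the 5-jet and mu = 8 give E_8.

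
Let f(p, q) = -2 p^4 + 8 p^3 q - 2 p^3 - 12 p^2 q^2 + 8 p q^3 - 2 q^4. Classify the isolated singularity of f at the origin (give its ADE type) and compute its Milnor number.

Type E6, Milnor number mu = 6.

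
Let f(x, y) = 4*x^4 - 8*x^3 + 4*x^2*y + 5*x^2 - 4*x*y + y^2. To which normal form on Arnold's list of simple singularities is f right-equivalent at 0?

The Hessian of f at 0 is [[10, -4], [-4, 2]] with rank 2, so corank 0. A Groebner basis of the Jacobian ideal J(f) in C{x,y} is {x, y}; counting standard monomials gives mu = 1. Corank 0: nondegenerate Morse point, so A_1.

A_{1}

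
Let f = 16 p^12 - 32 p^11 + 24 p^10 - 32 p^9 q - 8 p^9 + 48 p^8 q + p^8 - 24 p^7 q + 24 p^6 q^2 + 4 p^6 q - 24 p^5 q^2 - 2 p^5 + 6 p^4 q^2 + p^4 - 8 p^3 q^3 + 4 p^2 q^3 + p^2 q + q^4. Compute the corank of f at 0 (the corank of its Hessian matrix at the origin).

2

Hessian at 0 has rank 0.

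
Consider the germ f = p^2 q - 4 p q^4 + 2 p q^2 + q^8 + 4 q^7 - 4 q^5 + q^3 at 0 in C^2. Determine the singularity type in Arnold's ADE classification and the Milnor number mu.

The Hessian of f at 0 has rank 0. Corank 2; j^3 = q*(p + q)^2 has shape L^2 M (L != M), so D-series; mu = 9 gives D_9.

Type D9, Milnor number mu = 9.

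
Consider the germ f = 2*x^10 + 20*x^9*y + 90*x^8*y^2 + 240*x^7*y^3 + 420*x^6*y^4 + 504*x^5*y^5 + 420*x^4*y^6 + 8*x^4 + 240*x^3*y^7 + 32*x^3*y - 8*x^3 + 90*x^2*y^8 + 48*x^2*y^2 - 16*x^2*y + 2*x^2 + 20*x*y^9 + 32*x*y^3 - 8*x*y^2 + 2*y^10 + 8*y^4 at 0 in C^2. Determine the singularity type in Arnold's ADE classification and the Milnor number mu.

Type A_9, Milnor number mu = 9.

The Hessian of f at 0 has rank 1. Corank 1: A-series; mu = 9 gives A_9.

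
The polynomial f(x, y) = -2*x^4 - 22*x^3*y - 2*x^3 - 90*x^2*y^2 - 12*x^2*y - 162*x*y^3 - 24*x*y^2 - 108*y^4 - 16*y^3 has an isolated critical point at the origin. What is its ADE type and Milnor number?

The Hessian of f at 0 has rank 0. Corank 2; j^3 = -2*(x + 2*y)^3 is a perfect cube, so E-series; the 4-jet and mu = 7 give E_7.

Type E7, Milnor number mu = 7.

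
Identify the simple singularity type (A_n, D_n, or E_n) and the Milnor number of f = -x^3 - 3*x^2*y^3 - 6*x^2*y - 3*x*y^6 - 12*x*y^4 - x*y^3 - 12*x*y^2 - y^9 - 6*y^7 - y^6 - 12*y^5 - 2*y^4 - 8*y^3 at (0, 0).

Type E_{7}, Milnor number mu = 7.

The Hessian of f at 0 has rank 0. Corank 2; j^3 = -(x + 2*y)^3 is a perfect cube, so E-series; the 4-jet and mu = 7 give E_7.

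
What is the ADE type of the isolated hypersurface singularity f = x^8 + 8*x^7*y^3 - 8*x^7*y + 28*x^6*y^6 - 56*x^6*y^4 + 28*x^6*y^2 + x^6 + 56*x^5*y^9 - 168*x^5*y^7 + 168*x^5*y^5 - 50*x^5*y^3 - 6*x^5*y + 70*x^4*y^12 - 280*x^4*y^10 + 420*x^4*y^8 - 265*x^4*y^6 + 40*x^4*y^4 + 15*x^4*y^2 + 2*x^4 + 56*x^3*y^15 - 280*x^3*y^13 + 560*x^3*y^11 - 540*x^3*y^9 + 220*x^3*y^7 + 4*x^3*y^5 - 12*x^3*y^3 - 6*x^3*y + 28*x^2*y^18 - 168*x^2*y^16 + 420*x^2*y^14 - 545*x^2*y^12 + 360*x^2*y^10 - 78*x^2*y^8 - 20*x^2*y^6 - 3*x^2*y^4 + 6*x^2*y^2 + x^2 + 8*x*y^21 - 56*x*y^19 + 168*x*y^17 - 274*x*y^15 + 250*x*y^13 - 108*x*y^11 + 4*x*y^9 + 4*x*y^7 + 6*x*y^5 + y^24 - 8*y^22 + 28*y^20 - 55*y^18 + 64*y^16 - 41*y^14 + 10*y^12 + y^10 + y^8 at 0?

The Hessian of f at 0 is [[2, 0], [0, 0]] with rank 1, so corank 1. A Groebner basis of the Jacobian ideal J(f) in C{x,y} is {x/3 + y^5, x*y^2, x^2}; counting standard monomials gives mu = 7. Corank 1: A-series; mu = 7 gives A_7.

A_7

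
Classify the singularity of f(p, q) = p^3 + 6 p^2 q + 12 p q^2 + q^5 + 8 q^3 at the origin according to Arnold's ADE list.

E_8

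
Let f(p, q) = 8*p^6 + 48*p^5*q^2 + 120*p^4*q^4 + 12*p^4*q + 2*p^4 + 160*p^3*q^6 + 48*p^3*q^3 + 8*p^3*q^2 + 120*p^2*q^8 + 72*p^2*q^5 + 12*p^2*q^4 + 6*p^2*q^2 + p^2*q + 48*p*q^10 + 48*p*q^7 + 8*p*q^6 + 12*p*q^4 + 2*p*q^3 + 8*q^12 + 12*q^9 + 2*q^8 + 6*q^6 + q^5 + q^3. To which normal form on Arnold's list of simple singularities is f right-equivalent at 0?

D4

The Hessian of f at 0 has rank 0. Corank 2; j^3 = q*(p^2 + q^2) splits into three distinct lines over C (the quadratic factor has nonzero discriminant), so D_4.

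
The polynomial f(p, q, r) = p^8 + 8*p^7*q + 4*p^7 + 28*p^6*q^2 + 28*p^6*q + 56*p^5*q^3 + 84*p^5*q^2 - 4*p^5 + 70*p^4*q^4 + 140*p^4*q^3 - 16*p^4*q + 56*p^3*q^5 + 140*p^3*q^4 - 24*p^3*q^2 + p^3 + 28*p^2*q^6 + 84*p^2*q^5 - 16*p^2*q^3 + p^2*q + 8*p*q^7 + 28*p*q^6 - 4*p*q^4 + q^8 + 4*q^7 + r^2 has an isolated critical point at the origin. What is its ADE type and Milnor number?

Type D_9, Milnor number mu = 9.

The Hessian of f at 0 has rank 1. Corank 2; j^3 = p^2*(p + q) has shape L^2 M (L != M), so D-series; mu = 9 gives D_9.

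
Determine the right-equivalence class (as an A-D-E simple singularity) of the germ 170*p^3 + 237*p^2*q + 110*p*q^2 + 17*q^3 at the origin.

D_{4}

The Hessian of f at 0 has rank 0. Corank 2; j^3 = (2*p + q)*(85*p^2 + 76*p*q + 17*q^2) splits into three distinct lines over C (the quadratic factor has nonzero discriminant), so D_4.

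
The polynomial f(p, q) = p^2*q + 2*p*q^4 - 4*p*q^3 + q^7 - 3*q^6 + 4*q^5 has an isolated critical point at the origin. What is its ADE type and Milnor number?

The Hessian of f at 0 has rank 0. Corank 2; j^3 = p^2*q has shape L^2 M (L != M), so D-series; mu = 7 gives D_7.

Type D_7, Milnor number mu = 7.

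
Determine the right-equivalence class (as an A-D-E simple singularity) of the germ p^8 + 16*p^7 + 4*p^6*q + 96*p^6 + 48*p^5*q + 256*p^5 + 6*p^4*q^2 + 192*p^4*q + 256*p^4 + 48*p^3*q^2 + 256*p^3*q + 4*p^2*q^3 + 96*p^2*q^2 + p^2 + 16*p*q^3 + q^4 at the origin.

The Hessian of f at 0 has rank 1. Corank 1: A-series; mu = 3 gives A_3.

A3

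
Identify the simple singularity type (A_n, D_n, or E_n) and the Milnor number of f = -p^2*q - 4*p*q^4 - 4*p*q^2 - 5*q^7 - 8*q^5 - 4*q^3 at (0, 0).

The Hessian of f at 0 is [[0, 0], [0, 0]] with rank 0, so corank 2. A Groebner basis of the Jacobian ideal J(f) in C{p,q} is {-2*p^2/3 + p*q^3 - 11*p*q/3 - 14*q^2/3, p*q/2 + q^4 + q^2, p^3 - 12*p*q^2 - 16*q^3, p^2*q + 4*p*q^2 + 4*q^3}; counting standard monomials gives mu = 8. Corank 2; j^3 = -q*(p + 2*q)^2 has shape L^2 M (L != M), so D-series; mu = 8 gives D_8.

Type D_8, Milnor number mu = 8.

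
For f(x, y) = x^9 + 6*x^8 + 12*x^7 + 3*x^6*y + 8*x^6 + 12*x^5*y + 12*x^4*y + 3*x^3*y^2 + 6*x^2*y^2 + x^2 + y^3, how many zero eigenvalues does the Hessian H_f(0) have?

1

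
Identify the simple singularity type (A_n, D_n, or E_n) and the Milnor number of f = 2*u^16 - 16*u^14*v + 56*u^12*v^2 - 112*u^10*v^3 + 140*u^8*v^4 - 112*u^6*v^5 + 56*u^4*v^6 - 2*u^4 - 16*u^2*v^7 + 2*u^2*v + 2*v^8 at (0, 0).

Type D_{9}, Milnor number mu = 9.

The Hessian of f at 0 is [[0, 0], [0, 0]] with rank 0, so corank 2. A Groebner basis of the Jacobian ideal J(f) in C{u,v} is {u^2/8 + v^7, u^3, u*v}; counting standard monomials gives mu = 9. Corank 2; j^3 = 2*u^2*v has shape L^2 M (L != M), so D-series; mu = 9 gives D_9.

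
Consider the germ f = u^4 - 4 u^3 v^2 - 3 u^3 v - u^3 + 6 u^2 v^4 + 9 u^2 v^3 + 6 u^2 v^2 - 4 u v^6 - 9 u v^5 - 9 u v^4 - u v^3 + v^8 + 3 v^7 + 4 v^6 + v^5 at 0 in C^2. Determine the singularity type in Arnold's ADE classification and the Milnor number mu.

Type E_7, Milnor number mu = 7.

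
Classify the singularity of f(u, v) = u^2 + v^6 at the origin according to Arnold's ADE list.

A5

The Hessian of f at 0 is [[2, 0], [0, 0]] with rank 1, so corank 1. A Groebner basis of the Jacobian ideal J(f) in C{u,v} is {v^5, u}; counting standard monomials gives mu = 5. Corank 1: A-series; mu = 5 gives A_5.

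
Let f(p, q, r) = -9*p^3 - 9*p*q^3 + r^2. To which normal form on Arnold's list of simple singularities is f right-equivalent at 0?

The Hessian of f at 0 has rank 1. Corank 2; j^3 = -9*p^3 is a perfect cube, so E-series; the 4-jet and mu = 7 give E_7.

E_7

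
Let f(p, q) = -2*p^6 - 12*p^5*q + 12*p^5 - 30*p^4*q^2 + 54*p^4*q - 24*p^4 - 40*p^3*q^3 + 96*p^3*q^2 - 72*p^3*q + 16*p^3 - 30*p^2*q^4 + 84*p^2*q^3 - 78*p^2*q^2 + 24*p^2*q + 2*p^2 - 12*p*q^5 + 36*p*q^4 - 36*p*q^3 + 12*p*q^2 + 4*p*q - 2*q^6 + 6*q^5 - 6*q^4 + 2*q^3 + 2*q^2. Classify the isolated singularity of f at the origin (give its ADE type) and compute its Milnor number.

The Hessian of f at 0 has rank 1. Corank 1: A-series; mu = 2 gives A_2.

Type A_2, Milnor number mu = 2.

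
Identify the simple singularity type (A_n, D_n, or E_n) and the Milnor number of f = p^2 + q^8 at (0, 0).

Type A7, Milnor number mu = 7.

The Hessian of f at 0 has rank 1. Corank 1: A-series; mu = 7 gives A_7.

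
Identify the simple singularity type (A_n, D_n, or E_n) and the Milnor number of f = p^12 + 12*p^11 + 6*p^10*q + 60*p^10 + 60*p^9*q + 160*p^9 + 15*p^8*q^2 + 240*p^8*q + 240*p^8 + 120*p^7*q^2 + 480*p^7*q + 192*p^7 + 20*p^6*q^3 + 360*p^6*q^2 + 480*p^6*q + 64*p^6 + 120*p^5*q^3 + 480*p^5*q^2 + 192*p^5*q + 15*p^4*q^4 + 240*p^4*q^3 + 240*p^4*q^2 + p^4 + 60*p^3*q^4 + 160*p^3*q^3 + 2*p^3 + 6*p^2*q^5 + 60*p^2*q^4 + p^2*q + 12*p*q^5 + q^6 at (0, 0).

Type D7, Milnor number mu = 7.

The Hessian of f at 0 has rank 0. Corank 2; j^3 = p^2*(2*p + q) has shape L^2 M (L != M), so D-series; mu = 7 gives D_7.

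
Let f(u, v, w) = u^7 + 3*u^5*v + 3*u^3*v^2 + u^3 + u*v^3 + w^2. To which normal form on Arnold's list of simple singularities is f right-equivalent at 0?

E7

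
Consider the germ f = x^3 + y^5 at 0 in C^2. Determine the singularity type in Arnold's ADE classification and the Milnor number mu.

Type E_8, Milnor number mu = 8.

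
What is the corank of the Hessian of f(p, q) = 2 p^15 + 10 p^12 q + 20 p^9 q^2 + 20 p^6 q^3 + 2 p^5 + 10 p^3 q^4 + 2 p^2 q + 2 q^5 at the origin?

2

Hessian at 0 has rank 0.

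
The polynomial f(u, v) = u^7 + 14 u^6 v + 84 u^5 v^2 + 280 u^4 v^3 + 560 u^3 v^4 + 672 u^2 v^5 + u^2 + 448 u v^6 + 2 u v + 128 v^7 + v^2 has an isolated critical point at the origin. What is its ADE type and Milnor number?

Type A6, Milnor number mu = 6.

The Hessian of f at 0 has rank 1. Corank 1: A-series; mu = 6 gives A_6.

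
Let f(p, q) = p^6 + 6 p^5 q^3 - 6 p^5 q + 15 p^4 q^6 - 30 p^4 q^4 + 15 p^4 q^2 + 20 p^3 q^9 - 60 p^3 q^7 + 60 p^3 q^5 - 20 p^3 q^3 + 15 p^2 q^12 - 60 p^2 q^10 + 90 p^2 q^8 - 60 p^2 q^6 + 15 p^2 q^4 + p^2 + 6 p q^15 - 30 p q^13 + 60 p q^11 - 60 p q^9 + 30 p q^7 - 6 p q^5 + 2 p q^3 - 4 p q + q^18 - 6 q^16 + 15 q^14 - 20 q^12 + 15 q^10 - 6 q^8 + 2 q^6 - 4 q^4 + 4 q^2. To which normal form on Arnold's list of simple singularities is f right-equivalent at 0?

The Hessian of f at 0 has rank 1. Corank 1: A-series; mu = 5 gives A_5.

A_{5}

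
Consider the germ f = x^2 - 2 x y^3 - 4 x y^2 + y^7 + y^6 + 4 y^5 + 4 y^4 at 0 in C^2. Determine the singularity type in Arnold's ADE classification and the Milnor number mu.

The Hessian of f at 0 has rank 1. Corank 1: A-series; mu = 6 gives A_6.

Type A_{6}, Milnor number mu = 6.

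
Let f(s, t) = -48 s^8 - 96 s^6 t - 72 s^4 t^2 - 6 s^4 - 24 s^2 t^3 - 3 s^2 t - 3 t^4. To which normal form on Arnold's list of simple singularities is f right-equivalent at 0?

D_{5}

The Hessian of f at 0 is [[0, 0], [0, 0]] with rank 0, so corank 2. A Groebner basis of the Jacobian ideal J(f) in C{s,t} is {s^3, s^2/4 + t^3, s*t}; counting standard monomials gives mu = 5. Corank 2; j^3 = -3*s^2*t has shape L^2 M (L != M), so D-series; mu = 5 gives D_5.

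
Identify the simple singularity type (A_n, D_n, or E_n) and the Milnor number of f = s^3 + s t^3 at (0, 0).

Type E_7, Milnor number mu = 7.

The Hessian of f at 0 has rank 0. Corank 2; j^3 = s^3 is a perfect cube, so E-series; the 4-jet and mu = 7 give E_7.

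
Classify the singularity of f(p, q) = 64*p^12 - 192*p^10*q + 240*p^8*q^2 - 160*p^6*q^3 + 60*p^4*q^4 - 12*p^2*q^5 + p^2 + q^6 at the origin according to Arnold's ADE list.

The Hessian of f at 0 is [[2, 0], [0, 0]] with rank 1, so corank 1. A Groebner basis of the Jacobian ideal J(f) in C{p,q} is {q^5, p}; counting standard monomials gives mu = 5. Corank 1: A-series; mu = 5 gives A_5.

A5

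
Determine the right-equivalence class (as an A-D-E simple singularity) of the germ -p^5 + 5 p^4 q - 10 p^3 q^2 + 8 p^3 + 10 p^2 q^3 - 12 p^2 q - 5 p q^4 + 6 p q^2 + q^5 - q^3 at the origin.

The Hessian of f at 0 has rank 0. Corank 2; j^3 = (2*p - q)^3 is a perfect cube, so E-series; the 5-jet and mu = 8 give E_8.

E8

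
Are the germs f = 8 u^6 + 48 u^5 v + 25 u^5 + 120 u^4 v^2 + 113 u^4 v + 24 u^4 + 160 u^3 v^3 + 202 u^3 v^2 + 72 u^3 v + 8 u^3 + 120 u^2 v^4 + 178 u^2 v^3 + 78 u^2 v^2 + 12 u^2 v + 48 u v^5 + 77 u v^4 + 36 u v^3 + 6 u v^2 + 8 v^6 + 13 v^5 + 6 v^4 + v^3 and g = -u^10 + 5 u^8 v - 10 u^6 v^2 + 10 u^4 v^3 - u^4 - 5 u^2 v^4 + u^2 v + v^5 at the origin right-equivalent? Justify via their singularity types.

No.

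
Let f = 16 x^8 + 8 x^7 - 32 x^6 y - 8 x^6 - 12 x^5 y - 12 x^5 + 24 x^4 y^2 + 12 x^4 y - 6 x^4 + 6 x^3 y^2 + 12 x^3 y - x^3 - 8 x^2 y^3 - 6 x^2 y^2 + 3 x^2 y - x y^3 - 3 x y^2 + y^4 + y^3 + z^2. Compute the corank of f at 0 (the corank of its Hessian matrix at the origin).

Hessian at 0 has rank 1.

2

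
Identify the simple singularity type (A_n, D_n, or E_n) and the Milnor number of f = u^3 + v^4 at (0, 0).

Type E6, Milnor number mu = 6.

The Hessian of f at 0 has rank 0. Corank 2; j^3 = u^3 is a perfect cube, so E-series; the 4-jet and mu = 6 give E_6.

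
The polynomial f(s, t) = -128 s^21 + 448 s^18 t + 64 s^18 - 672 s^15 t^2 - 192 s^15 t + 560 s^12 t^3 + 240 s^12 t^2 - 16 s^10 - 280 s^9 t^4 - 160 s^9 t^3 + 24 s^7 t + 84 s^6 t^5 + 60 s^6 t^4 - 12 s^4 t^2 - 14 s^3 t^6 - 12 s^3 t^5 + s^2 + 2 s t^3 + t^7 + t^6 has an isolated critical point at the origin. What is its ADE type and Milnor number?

The Hessian of f at 0 has rank 1. Corank 1: A-series; mu = 6 gives A_6.

Type A_6, Milnor number mu = 6.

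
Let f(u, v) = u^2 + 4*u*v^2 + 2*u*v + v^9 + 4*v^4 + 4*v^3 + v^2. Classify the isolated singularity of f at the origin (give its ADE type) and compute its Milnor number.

The Hessian of f at 0 has rank 1. Corank 1: A-series; mu = 8 gives A_8.

Type A8, Milnor number mu = 8.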